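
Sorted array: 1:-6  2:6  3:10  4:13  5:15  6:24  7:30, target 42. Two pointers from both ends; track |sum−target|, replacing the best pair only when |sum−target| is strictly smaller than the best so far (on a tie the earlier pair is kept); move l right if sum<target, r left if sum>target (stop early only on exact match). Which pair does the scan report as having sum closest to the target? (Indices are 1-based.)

[1,7] -6+30=24 d=18 * → l++
[2,7] 6+30=36 d=6 * → l++
[3,7] 10+30=40 d=2 * → l++
[4,7] 13+30=43 d=1 * → r--
[4,6] 13+24=37 d=5 → l++
[5,6] 15+24=39 d=3 → l++

pair (13, 30) with sum 43 (|Δ|=1)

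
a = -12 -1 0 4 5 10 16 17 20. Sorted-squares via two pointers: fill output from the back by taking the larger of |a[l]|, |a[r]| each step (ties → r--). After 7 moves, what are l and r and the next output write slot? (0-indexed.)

l=1, r=2, next write slot=1

l=0 r=8: |-12|<=|20| out[8]=400, r--
l=0 r=7: |-12|<=|17| out[7]=289, r--
l=0 r=6: |-12|<=|16| out[6]=256, r--
l=0 r=5: |-12|>|10| out[5]=144, l++
l=1 r=5: |-1|<=|10| out[4]=100, r--
l=1 r=4: |-1|<=|5| out[3]=25, r--
l=1 r=3: |-1|<=|4| out[2]=16, r--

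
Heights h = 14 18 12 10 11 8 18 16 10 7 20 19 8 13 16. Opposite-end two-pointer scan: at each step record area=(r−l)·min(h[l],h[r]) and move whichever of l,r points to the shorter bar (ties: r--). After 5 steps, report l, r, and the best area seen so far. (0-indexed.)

l=0 r=14: min(14,16)*14=196 best=196 *, l++
l=1 r=14: min(18,16)*13=208 best=208 *, r--
l=1 r=13: min(18,13)*12=156 best=208, r--
l=1 r=12: min(18,8)*11=88 best=208, r--
l=1 r=11: min(18,19)*10=180 best=208, l++

l=2, r=11, best area=208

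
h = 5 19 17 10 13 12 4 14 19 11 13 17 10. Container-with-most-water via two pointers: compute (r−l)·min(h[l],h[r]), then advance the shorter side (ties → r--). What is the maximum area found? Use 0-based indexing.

max area = 170

l=0 r=12: min(5,10)*12=60 best=60 *, l++
l=1 r=12: min(19,10)*11=110 best=110 *, r--
l=1 r=11: min(19,17)*10=170 best=170 *, r--
l=1 r=10: min(19,13)*9=117 best=170, r--
l=1 r=9: min(19,11)*8=88 best=170, r--
l=1 r=8: min(19,19)*7=133 best=170, r--
l=1 r=7: min(19,14)*6=84 best=170, r--
l=1 r=6: min(19,4)*5=20 best=170, r--
l=1 r=5: min(19,12)*4=48 best=170, r--
l=1 r=4: min(19,13)*3=39 best=170, r--
l=1 r=3: min(19,10)*2=20 best=170, r--
l=1 r=2: min(19,17)*1=17 best=170, r--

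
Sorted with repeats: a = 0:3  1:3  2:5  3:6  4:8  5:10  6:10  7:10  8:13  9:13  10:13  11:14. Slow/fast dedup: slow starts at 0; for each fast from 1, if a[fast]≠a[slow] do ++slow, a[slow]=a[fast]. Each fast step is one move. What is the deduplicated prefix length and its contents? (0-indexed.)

length 7; prefix = [3, 5, 6, 8, 10, 13, 14]

slow=0 fast=1: a[fast]=3=a[slow] dup, fast++
slow=0 fast=2: a[fast]=5≠a[slow]=3 write a[1]=5, slow++,fast++
slow=1 fast=3: a[fast]=6≠a[slow]=5 write a[2]=6, slow++,fast++
slow=2 fast=4: a[fast]=8≠a[slow]=6 write a[3]=8, slow++,fast++
slow=3 fast=5: a[fast]=10≠a[slow]=8 write a[4]=10, slow++,fast++
slow=4 fast=6: a[fast]=10=a[slow] dup, fast++
slow=4 fast=7: a[fast]=10=a[slow] dup, fast++
slow=4 fast=8: a[fast]=13≠a[slow]=10 write a[5]=13, slow++,fast++
slow=5 fast=9: a[fast]=13=a[slow] dup, fast++
slow=5 fast=10: a[fast]=13=a[slow] dup, fast++
slow=5 fast=11: a[fast]=14≠a[slow]=13 write a[6]=14, slow++,fast++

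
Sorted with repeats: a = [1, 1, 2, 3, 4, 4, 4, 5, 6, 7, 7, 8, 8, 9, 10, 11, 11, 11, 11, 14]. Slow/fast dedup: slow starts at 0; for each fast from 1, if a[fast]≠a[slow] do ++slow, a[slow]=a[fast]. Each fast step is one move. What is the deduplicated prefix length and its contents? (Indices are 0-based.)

slow=0 fast=1: a[fast]=1=a[slow] dup, fast++
slow=0 fast=2: a[fast]=2≠a[slow]=1 write a[1]=2, slow++,fast++
slow=1 fast=3: a[fast]=3≠a[slow]=2 write a[2]=3, slow++,fast++
slow=2 fast=4: a[fast]=4≠a[slow]=3 write a[3]=4, slow++,fast++
slow=3 fast=5: a[fast]=4=a[slow] dup, fast++
slow=3 fast=6: a[fast]=4=a[slow] dup, fast++
slow=3 fast=7: a[fast]=5≠a[slow]=4 write a[4]=5, slow++,fast++
slow=4 fast=8: a[fast]=6≠a[slow]=5 write a[5]=6, slow++,fast++
slow=5 fast=9: a[fast]=7≠a[slow]=6 write a[6]=7, slow++,fast++
slow=6 fast=10: a[fast]=7=a[slow] dup, fast++
slow=6 fast=11: a[fast]=8≠a[slow]=7 write a[7]=8, slow++,fast++
slow=7 fast=12: a[fast]=8=a[slow] dup, fast++
slow=7 fast=13: a[fast]=9≠a[slow]=8 write a[8]=9, slow++,fast++
slow=8 fast=14: a[fast]=10≠a[slow]=9 write a[9]=10, slow++,fast++
slow=9 fast=15: a[fast]=11≠a[slow]=10 write a[10]=11, slow++,fast++
slow=10 fast=16: a[fast]=11=a[slow] dup, fast++
slow=10 fast=17: a[fast]=11=a[slow] dup, fast++
slow=10 fast=18: a[fast]=11=a[slow] dup, fast++
slow=10 fast=19: a[fast]=14≠a[slow]=11 write a[11]=14, slow++,fast++

length 12; prefix = [1, 2, 3, 4, 5, 6, 7, 8, 9, 10, 11, 14]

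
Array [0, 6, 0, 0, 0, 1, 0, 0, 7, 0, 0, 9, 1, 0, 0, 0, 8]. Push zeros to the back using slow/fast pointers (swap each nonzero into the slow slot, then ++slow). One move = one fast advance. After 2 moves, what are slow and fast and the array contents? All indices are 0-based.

(s=0,f=0) a[fast]=0 → fast++
(s=0,f=1) a[fast]=6≠0 swap→a[0]=6 → slow++,fast++

slow=1, fast=2, a=[6, 0, 0, 0, 0, 1, 0, 0, 7, 0, 0, 9, 1, 0, 0, 0, 8]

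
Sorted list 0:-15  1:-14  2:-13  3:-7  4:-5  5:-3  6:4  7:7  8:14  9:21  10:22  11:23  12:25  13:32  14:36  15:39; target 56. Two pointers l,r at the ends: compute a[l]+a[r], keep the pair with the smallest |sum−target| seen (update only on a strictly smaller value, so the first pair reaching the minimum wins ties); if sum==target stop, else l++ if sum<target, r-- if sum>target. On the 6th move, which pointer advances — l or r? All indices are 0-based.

[0,15] -15+39=24 d=32 * → l++
[1,15] -14+39=25 d=31 * → l++
[2,15] -13+39=26 d=30 * → l++
[3,15] -7+39=32 d=24 * → l++
[4,15] -5+39=34 d=22 * → l++
[5,15] -3+39=36 d=20 * → l++

l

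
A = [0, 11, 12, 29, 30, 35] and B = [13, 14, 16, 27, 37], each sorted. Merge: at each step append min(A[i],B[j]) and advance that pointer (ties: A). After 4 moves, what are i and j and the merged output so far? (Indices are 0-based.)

[i=0,j=0] A[i]=0<=B[j]=13 take 0 → i++
[i=1,j=0] A[i]=11<=B[j]=13 take 11 → i++
[i=2,j=0] A[i]=12<=B[j]=13 take 12 → i++
[i=3,j=0] A[i]=29>B[j]=13 take 13 → j++

i=3, j=1, merged so far=[0, 11, 12, 13]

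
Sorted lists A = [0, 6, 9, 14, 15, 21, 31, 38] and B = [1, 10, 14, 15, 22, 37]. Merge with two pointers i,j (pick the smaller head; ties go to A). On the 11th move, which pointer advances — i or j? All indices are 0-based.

[i=0,j=0] A[i]=0<=B[j]=1 take 0 → i++
[i=1,j=0] A[i]=6>B[j]=1 take 1 → j++
[i=1,j=1] A[i]=6<=B[j]=10 take 6 → i++
[i=2,j=1] A[i]=9<=B[j]=10 take 9 → i++
[i=3,j=1] A[i]=14>B[j]=10 take 10 → j++
[i=3,j=2] A[i]=14<=B[j]=14 take 14 → i++
[i=4,j=2] A[i]=15>B[j]=14 take 14 → j++
[i=4,j=3] A[i]=15<=B[j]=15 take 15 → i++
[i=5,j=3] A[i]=21>B[j]=15 take 15 → j++
[i=5,j=4] A[i]=21<=B[j]=22 take 21 → i++
[i=6,j=4] A[i]=31>B[j]=22 take 22 → j++

j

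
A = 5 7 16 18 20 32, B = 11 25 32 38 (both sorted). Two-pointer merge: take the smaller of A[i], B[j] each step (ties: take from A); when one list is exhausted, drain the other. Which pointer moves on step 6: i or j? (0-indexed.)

i=0 j=0: A[i]=5<=B[j]=11 take 5, i++
i=1 j=0: A[i]=7<=B[j]=11 take 7, i++
i=2 j=0: A[i]=16>B[j]=11 take 11, j++
i=2 j=1: A[i]=16<=B[j]=25 take 16, i++
i=3 j=1: A[i]=18<=B[j]=25 take 18, i++
i=4 j=1: A[i]=20<=B[j]=25 take 20, i++

i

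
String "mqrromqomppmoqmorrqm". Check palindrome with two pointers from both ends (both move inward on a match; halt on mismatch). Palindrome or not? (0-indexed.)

palindrome

l=0 r=19: 'm'=='m', l++,r--
l=1 r=18: 'q'=='q', l++,r--
l=2 r=17: 'r'=='r', l++,r--
l=3 r=16: 'r'=='r', l++,r--
l=4 r=15: 'o'=='o', l++,r--
l=5 r=14: 'm'=='m', l++,r--
l=6 r=13: 'q'=='q', l++,r--
l=7 r=12: 'o'=='o', l++,r--
l=8 r=11: 'm'=='m', l++,r--
l=9 r=10: 'p'=='p', l++,r--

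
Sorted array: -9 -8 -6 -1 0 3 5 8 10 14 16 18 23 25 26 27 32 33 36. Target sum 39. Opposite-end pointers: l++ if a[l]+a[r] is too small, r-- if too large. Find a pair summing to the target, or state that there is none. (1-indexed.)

[1,19] -9+36=27 <39 → l++
[2,19] -8+36=28 <39 → l++
[3,19] -6+36=30 <39 → l++
[4,19] -1+36=35 <39 → l++
[5,19] 0+36=36 <39 → l++
[6,19] 3+36=39 → found

(3, 36)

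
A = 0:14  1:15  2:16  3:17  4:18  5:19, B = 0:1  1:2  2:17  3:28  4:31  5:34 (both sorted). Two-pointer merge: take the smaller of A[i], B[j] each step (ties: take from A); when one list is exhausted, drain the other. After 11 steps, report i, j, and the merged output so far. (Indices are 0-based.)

i=6, j=5, merged so far=[1, 2, 14, 15, 16, 17, 17, 18, 19, 28, 31]

i=0 j=0: A[i]=14>B[j]=1 take 1, j++
i=0 j=1: A[i]=14>B[j]=2 take 2, j++
i=0 j=2: A[i]=14<=B[j]=17 take 14, i++
i=1 j=2: A[i]=15<=B[j]=17 take 15, i++
i=2 j=2: A[i]=16<=B[j]=17 take 16, i++
i=3 j=2: A[i]=17<=B[j]=17 take 17, i++
i=4 j=2: A[i]=18>B[j]=17 take 17, j++
i=4 j=3: A[i]=18<=B[j]=28 take 18, i++
i=5 j=3: A[i]=19<=B[j]=28 take 19, i++
i=6 j=3: A done, take B[j]=28, j++
i=6 j=4: A done, take B[j]=31, j++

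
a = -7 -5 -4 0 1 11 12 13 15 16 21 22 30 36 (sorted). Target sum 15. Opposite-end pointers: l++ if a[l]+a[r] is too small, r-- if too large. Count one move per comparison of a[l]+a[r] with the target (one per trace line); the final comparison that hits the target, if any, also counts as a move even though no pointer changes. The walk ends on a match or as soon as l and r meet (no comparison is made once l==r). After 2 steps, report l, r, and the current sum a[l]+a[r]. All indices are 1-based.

l=1 r=14: -7+36=29 >15, r--
l=1 r=13: -7+30=23 >15, r--

l=1, r=12, sum=15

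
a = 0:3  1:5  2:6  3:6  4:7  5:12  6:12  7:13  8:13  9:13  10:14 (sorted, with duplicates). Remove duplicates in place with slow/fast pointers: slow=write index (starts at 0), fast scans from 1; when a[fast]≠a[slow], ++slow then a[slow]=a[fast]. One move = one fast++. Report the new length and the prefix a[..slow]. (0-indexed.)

(s=0,f=1) a[fast]=5≠a[slow]=3 write a[1]=5 → slow++,fast++
(s=1,f=2) a[fast]=6≠a[slow]=5 write a[2]=6 → slow++,fast++
(s=2,f=3) a[fast]=6=a[slow] dup → fast++
(s=2,f=4) a[fast]=7≠a[slow]=6 write a[3]=7 → slow++,fast++
(s=3,f=5) a[fast]=12≠a[slow]=7 write a[4]=12 → slow++,fast++
(s=4,f=6) a[fast]=12=a[slow] dup → fast++
(s=4,f=7) a[fast]=13≠a[slow]=12 write a[5]=13 → slow++,fast++
(s=5,f=8) a[fast]=13=a[slow] dup → fast++
(s=5,f=9) a[fast]=13=a[slow] dup → fast++
(s=5,f=10) a[fast]=14≠a[slow]=13 write a[6]=14 → slow++,fast++

length 7; prefix = [3, 5, 6, 7, 12, 13, 14]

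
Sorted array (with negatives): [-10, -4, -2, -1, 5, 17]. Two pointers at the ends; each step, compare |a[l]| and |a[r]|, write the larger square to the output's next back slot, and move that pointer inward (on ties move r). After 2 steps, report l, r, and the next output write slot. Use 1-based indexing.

[1,6] |-10|<=|17| out[6]=289 → r--
[1,5] |-10|>|5| out[5]=100 → l++

l=2, r=5, next write slot=4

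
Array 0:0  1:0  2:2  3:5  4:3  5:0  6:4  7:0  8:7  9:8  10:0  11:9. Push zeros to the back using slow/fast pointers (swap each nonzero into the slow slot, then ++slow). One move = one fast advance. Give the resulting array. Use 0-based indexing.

(s=0,f=0) a[fast]=0 → fast++
(s=0,f=1) a[fast]=0 → fast++
(s=0,f=2) a[fast]=2≠0 swap→a[0]=2 → slow++,fast++
(s=1,f=3) a[fast]=5≠0 swap→a[1]=5 → slow++,fast++
(s=2,f=4) a[fast]=3≠0 swap→a[2]=3 → slow++,fast++
(s=3,f=5) a[fast]=0 → fast++
(s=3,f=6) a[fast]=4≠0 swap→a[3]=4 → slow++,fast++
(s=4,f=7) a[fast]=0 → fast++
(s=4,f=8) a[fast]=7≠0 swap→a[4]=7 → slow++,fast++
(s=5,f=9) a[fast]=8≠0 swap→a[5]=8 → slow++,fast++
(s=6,f=10) a[fast]=0 → fast++
(s=6,f=11) a[fast]=9≠0 swap→a[6]=9 → slow++,fast++

[2, 5, 3, 4, 7, 8, 9, 0, 0, 0, 0, 0]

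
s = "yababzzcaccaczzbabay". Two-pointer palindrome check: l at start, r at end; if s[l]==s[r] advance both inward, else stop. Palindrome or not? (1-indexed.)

[1,20] 'y'=='y' → l++,r--
[2,19] 'a'=='a' → l++,r--
[3,18] 'b'=='b' → l++,r--
[4,17] 'a'=='a' → l++,r--
[5,16] 'b'=='b' → l++,r--
[6,15] 'z'=='z' → l++,r--
[7,14] 'z'=='z' → l++,r--
[8,13] 'c'=='c' → l++,r--
[9,12] 'a'=='a' → l++,r--
[10,11] 'c'=='c' → l++,r--

palindrome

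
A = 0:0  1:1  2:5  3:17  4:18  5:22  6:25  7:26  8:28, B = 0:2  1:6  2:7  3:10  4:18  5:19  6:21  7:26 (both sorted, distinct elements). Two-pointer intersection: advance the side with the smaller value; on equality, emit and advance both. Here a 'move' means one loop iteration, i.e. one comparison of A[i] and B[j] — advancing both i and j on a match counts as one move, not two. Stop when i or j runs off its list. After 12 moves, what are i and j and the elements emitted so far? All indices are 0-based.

i=6, j=7, emitted=[18]

[i=0,j=0] 0<2 → i++
[i=1,j=0] 1<2 → i++
[i=2,j=0] 5>2 → j++
[i=2,j=1] 5<6 → i++
[i=3,j=1] 17>6 → j++
[i=3,j=2] 17>7 → j++
[i=3,j=3] 17>10 → j++
[i=3,j=4] 17<18 → i++
[i=4,j=4] 18==18 emit → i++,j++
[i=5,j=5] 22>19 → j++
[i=5,j=6] 22>21 → j++
[i=5,j=7] 22<26 → i++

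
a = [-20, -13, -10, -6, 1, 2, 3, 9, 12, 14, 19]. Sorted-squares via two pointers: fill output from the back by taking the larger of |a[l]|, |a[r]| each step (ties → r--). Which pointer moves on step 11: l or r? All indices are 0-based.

r

[0,10] |-20|>|19| out[10]=400 → l++
[1,10] |-13|<=|19| out[9]=361 → r--
[1,9] |-13|<=|14| out[8]=196 → r--
[1,8] |-13|>|12| out[7]=169 → l++
[2,8] |-10|<=|12| out[6]=144 → r--
[2,7] |-10|>|9| out[5]=100 → l++
[3,7] |-6|<=|9| out[4]=81 → r--
[3,6] |-6|>|3| out[3]=36 → l++
[4,6] |1|<=|3| out[2]=9 → r--
[4,5] |1|<=|2| out[1]=4 → r--
[4,4] |1|<=|1| out[0]=1 → r--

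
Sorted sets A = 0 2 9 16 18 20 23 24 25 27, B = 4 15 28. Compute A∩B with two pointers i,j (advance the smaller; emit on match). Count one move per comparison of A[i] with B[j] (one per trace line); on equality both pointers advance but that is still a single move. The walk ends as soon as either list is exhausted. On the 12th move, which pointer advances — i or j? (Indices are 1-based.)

[i=1,j=1] 0<4 → i++
[i=2,j=1] 2<4 → i++
[i=3,j=1] 9>4 → j++
[i=3,j=2] 9<15 → i++
[i=4,j=2] 16>15 → j++
[i=4,j=3] 16<28 → i++
[i=5,j=3] 18<28 → i++
[i=6,j=3] 20<28 → i++
[i=7,j=3] 23<28 → i++
[i=8,j=3] 24<28 → i++
[i=9,j=3] 25<28 → i++
[i=10,j=3] 27<28 → i++

i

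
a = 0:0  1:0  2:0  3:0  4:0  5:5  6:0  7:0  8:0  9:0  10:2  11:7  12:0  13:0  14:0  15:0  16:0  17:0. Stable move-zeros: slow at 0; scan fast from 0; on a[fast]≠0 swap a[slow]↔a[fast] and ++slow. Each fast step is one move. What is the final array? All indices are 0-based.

slow=0 fast=0: a[fast]=0, fast++
slow=0 fast=1: a[fast]=0, fast++
slow=0 fast=2: a[fast]=0, fast++
slow=0 fast=3: a[fast]=0, fast++
slow=0 fast=4: a[fast]=0, fast++
slow=0 fast=5: a[fast]=5≠0 swap→a[0]=5, slow++,fast++
slow=1 fast=6: a[fast]=0, fast++
slow=1 fast=7: a[fast]=0, fast++
slow=1 fast=8: a[fast]=0, fast++
slow=1 fast=9: a[fast]=0, fast++
slow=1 fast=10: a[fast]=2≠0 swap→a[1]=2, slow++,fast++
slow=2 fast=11: a[fast]=7≠0 swap→a[2]=7, slow++,fast++
slow=3 fast=12: a[fast]=0, fast++
slow=3 fast=13: a[fast]=0, fast++
slow=3 fast=14: a[fast]=0, fast++
slow=3 fast=15: a[fast]=0, fast++
slow=3 fast=16: a[fast]=0, fast++
slow=3 fast=17: a[fast]=0, fast++

[5, 2, 7, 0, 0, 0, 0, 0, 0, 0, 0, 0, 0, 0, 0, 0, 0, 0]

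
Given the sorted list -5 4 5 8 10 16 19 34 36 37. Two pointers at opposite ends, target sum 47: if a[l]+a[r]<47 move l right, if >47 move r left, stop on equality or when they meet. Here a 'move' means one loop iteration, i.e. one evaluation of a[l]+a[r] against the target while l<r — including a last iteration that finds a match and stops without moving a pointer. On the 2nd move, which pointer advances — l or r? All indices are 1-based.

l

l=1 r=10: -5+37=32 <47, l++
l=2 r=10: 4+37=41 <47, l++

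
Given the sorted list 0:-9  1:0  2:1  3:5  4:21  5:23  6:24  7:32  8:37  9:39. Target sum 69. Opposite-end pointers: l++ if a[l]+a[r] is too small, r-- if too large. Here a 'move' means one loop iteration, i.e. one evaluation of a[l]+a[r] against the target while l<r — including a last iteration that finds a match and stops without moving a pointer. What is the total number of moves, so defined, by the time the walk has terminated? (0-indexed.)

9 moves

[0,9] -9+39=30 <69 → l++
[1,9] 0+39=39 <69 → l++
[2,9] 1+39=40 <69 → l++
[3,9] 5+39=44 <69 → l++
[4,9] 21+39=60 <69 → l++
[5,9] 23+39=62 <69 → l++
[6,9] 24+39=63 <69 → l++
[7,9] 32+39=71 >69 → r--
[7,8] 32+37=69 → found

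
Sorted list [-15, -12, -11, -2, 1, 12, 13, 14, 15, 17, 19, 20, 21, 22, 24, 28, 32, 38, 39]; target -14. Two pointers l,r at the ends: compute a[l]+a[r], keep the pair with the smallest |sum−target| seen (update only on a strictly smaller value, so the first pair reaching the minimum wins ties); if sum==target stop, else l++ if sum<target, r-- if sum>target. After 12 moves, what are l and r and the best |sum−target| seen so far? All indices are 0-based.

[0,18] -15+39=24 d=38 * → r--
[0,17] -15+38=23 d=37 * → r--
[0,16] -15+32=17 d=31 * → r--
[0,15] -15+28=13 d=27 * → r--
[0,14] -15+24=9 d=23 * → r--
[0,13] -15+22=7 d=21 * → r--
[0,12] -15+21=6 d=20 * → r--
[0,11] -15+20=5 d=19 * → r--
[0,10] -15+19=4 d=18 * → r--
[0,9] -15+17=2 d=16 * → r--
[0,8] -15+15=0 d=14 * → r--
[0,7] -15+14=-1 d=13 * → r--

l=0, r=6, best |Δ|=13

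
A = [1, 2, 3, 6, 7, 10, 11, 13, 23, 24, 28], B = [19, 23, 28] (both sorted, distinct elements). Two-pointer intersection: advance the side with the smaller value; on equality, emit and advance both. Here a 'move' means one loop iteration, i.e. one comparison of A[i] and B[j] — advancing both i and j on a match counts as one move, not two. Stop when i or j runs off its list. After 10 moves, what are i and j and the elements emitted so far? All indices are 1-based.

i=1 j=1: 1<19, i++
i=2 j=1: 2<19, i++
i=3 j=1: 3<19, i++
i=4 j=1: 6<19, i++
i=5 j=1: 7<19, i++
i=6 j=1: 10<19, i++
i=7 j=1: 11<19, i++
i=8 j=1: 13<19, i++
i=9 j=1: 23>19, j++
i=9 j=2: 23==23 emit, i++,j++

i=10, j=3, emitted=[23]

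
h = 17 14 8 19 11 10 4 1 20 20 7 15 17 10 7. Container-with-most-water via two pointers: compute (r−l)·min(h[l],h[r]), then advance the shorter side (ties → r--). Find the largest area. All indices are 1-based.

l=1 r=15: min(17,7)*14=98 best=98 *, r--
l=1 r=14: min(17,10)*13=130 best=130 *, r--
l=1 r=13: min(17,17)*12=204 best=204 *, r--
l=1 r=12: min(17,15)*11=165 best=204, r--
l=1 r=11: min(17,7)*10=70 best=204, r--
l=1 r=10: min(17,20)*9=153 best=204, l++
l=2 r=10: min(14,20)*8=112 best=204, l++
l=3 r=10: min(8,20)*7=56 best=204, l++
l=4 r=10: min(19,20)*6=114 best=204, l++
l=5 r=10: min(11,20)*5=55 best=204, l++
l=6 r=10: min(10,20)*4=40 best=204, l++
l=7 r=10: min(4,20)*3=12 best=204, l++
l=8 r=10: min(1,20)*2=2 best=204, l++
l=9 r=10: min(20,20)*1=20 best=204, r--

max area = 204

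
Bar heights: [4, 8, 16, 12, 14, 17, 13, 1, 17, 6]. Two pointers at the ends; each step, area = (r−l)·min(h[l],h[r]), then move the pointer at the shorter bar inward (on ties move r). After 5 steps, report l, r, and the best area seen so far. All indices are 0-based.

l=4, r=8, best area=96

[0,9] min(4,6)*9=36 best=36 * → l++
[1,9] min(8,6)*8=48 best=48 * → r--
[1,8] min(8,17)*7=56 best=56 * → l++
[2,8] min(16,17)*6=96 best=96 * → l++
[3,8] min(12,17)*5=60 best=96 → l++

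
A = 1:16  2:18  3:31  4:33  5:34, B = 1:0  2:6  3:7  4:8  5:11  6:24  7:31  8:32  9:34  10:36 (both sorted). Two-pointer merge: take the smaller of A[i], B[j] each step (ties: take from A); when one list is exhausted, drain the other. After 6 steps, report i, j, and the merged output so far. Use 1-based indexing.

i=1 j=1: A[i]=16>B[j]=0 take 0, j++
i=1 j=2: A[i]=16>B[j]=6 take 6, j++
i=1 j=3: A[i]=16>B[j]=7 take 7, j++
i=1 j=4: A[i]=16>B[j]=8 take 8, j++
i=1 j=5: A[i]=16>B[j]=11 take 11, j++
i=1 j=6: A[i]=16<=B[j]=24 take 16, i++

i=2, j=6, merged so far=[0, 6, 7, 8, 11, 16]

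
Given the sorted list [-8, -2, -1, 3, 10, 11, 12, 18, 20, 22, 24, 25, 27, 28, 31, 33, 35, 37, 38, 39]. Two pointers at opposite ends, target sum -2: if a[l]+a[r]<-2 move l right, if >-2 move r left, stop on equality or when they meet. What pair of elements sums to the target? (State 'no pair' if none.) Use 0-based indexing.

[0,19] -8+39=31 >-2 → r--
[0,18] -8+38=30 >-2 → r--
[0,17] -8+37=29 >-2 → r--
[0,16] -8+35=27 >-2 → r--
[0,15] -8+33=25 >-2 → r--
[0,14] -8+31=23 >-2 → r--
[0,13] -8+28=20 >-2 → r--
[0,12] -8+27=19 >-2 → r--
[0,11] -8+25=17 >-2 → r--
[0,10] -8+24=16 >-2 → r--
[0,9] -8+22=14 >-2 → r--
[0,8] -8+20=12 >-2 → r--
[0,7] -8+18=10 >-2 → r--
[0,6] -8+12=4 >-2 → r--
[0,5] -8+11=3 >-2 → r--
[0,4] -8+10=2 >-2 → r--
[0,3] -8+3=-5 <-2 → l++
[1,3] -2+3=1 >-2 → r--
[1,2] -2+-1=-3 <-2 → l++

no pair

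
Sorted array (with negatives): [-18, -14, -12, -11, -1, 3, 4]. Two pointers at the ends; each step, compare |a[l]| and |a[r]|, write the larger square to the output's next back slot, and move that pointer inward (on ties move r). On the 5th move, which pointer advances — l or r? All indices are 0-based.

[0,6] |-18|>|4| out[6]=324 → l++
[1,6] |-14|>|4| out[5]=196 → l++
[2,6] |-12|>|4| out[4]=144 → l++
[3,6] |-11|>|4| out[3]=121 → l++
[4,6] |-1|<=|4| out[2]=16 → r--

r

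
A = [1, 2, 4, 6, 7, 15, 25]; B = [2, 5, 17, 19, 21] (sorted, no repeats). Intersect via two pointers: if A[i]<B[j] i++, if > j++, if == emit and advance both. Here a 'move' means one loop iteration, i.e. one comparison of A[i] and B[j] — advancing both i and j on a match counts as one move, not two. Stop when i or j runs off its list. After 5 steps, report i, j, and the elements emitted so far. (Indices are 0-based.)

i=4, j=2, emitted=[2]

i=0 j=0: 1<2, i++
i=1 j=0: 2==2 emit, i++,j++
i=2 j=1: 4<5, i++
i=3 j=1: 6>5, j++
i=3 j=2: 6<17, i++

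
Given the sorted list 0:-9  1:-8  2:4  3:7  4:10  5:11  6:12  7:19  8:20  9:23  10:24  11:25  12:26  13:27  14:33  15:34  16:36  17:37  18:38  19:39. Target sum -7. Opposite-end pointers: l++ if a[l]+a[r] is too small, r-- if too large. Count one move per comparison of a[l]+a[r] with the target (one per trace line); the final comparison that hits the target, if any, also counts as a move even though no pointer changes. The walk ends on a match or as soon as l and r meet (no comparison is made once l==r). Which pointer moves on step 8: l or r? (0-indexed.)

r

[0,19] -9+39=30 >-7 → r--
[0,18] -9+38=29 >-7 → r--
[0,17] -9+37=28 >-7 → r--
[0,16] -9+36=27 >-7 → r--
[0,15] -9+34=25 >-7 → r--
[0,14] -9+33=24 >-7 → r--
[0,13] -9+27=18 >-7 → r--
[0,12] -9+26=17 >-7 → r--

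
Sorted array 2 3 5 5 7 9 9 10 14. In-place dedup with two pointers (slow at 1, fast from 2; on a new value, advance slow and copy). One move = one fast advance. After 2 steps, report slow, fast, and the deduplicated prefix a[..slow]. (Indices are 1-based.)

slow=1 fast=2: a[fast]=3≠a[slow]=2 write a[2]=3, slow++,fast++
slow=2 fast=3: a[fast]=5≠a[slow]=3 write a[3]=5, slow++,fast++

slow=3, fast=4, prefix=[2, 3, 5]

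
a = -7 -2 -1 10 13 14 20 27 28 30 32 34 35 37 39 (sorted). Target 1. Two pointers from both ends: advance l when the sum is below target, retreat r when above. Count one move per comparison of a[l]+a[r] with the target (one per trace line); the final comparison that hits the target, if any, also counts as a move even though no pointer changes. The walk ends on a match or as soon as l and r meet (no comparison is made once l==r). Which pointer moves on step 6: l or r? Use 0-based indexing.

l=0 r=14: -7+39=32 >1, r--
l=0 r=13: -7+37=30 >1, r--
l=0 r=12: -7+35=28 >1, r--
l=0 r=11: -7+34=27 >1, r--
l=0 r=10: -7+32=25 >1, r--
l=0 r=9: -7+30=23 >1, r--

r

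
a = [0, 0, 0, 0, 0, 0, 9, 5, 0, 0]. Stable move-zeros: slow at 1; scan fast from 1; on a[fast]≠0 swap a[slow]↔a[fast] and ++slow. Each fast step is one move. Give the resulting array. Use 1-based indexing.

[9, 5, 0, 0, 0, 0, 0, 0, 0, 0]

(s=1,f=1) a[fast]=0 → fast++
(s=1,f=2) a[fast]=0 → fast++
(s=1,f=3) a[fast]=0 → fast++
(s=1,f=4) a[fast]=0 → fast++
(s=1,f=5) a[fast]=0 → fast++
(s=1,f=6) a[fast]=0 → fast++
(s=1,f=7) a[fast]=9≠0 swap→a[1]=9 → slow++,fast++
(s=2,f=8) a[fast]=5≠0 swap→a[2]=5 → slow++,fast++
(s=3,f=9) a[fast]=0 → fast++
(s=3,f=10) a[fast]=0 → fast++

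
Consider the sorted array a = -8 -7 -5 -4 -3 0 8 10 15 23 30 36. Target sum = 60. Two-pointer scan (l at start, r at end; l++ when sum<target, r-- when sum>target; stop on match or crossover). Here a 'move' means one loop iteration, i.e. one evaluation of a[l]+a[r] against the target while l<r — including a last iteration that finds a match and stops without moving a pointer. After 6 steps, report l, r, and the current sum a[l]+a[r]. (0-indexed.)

l=6, r=11, sum=44

[0,11] -8+36=28 <60 → l++
[1,11] -7+36=29 <60 → l++
[2,11] -5+36=31 <60 → l++
[3,11] -4+36=32 <60 → l++
[4,11] -3+36=33 <60 → l++
[5,11] 0+36=36 <60 → l++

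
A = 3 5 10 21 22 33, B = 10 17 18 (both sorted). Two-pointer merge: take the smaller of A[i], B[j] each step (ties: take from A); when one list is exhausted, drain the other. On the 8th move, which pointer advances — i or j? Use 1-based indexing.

i

i=1 j=1: A[i]=3<=B[j]=10 take 3, i++
i=2 j=1: A[i]=5<=B[j]=10 take 5, i++
i=3 j=1: A[i]=10<=B[j]=10 take 10, i++
i=4 j=1: A[i]=21>B[j]=10 take 10, j++
i=4 j=2: A[i]=21>B[j]=17 take 17, j++
i=4 j=3: A[i]=21>B[j]=18 take 18, j++
i=4 j=4: B done, take A[i]=21, i++
i=5 j=4: B done, take A[i]=22, i++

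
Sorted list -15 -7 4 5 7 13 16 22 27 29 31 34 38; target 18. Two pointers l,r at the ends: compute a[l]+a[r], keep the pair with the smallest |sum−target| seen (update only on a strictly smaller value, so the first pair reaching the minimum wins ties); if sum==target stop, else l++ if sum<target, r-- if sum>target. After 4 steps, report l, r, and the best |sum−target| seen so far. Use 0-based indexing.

l=1, r=9, best |Δ|=1

[0,12] -15+38=23 d=5 * → r--
[0,11] -15+34=19 d=1 * → r--
[0,10] -15+31=16 d=2 → l++
[1,10] -7+31=24 d=6 → r--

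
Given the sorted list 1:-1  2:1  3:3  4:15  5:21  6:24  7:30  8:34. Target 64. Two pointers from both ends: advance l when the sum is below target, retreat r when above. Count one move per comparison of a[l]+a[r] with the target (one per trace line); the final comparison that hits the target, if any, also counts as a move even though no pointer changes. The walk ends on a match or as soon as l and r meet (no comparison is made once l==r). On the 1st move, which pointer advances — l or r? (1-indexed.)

l=1 r=8: -1+34=33 <64, l++

l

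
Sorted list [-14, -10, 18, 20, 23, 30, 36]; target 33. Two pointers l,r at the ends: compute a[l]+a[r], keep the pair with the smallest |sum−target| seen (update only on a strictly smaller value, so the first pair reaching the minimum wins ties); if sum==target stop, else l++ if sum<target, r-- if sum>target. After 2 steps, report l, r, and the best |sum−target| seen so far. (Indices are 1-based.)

l=3, r=7, best |Δ|=7

[1,7] -14+36=22 d=11 * → l++
[2,7] -10+36=26 d=7 * → l++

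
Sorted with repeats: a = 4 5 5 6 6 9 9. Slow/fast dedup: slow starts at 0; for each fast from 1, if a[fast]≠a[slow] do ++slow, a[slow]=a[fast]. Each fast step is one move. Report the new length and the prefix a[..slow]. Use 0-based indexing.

slow=0 fast=1: a[fast]=5≠a[slow]=4 write a[1]=5, slow++,fast++
slow=1 fast=2: a[fast]=5=a[slow] dup, fast++
slow=1 fast=3: a[fast]=6≠a[slow]=5 write a[2]=6, slow++,fast++
slow=2 fast=4: a[fast]=6=a[slow] dup, fast++
slow=2 fast=5: a[fast]=9≠a[slow]=6 write a[3]=9, slow++,fast++
slow=3 fast=6: a[fast]=9=a[slow] dup, fast++

length 4; prefix = [4, 5, 6, 9]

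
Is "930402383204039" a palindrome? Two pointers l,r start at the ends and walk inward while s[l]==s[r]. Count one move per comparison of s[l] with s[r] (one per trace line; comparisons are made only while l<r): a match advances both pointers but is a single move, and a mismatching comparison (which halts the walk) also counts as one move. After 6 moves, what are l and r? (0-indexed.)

l=0 r=14: '9'=='9', l++,r--
l=1 r=13: '3'=='3', l++,r--
l=2 r=12: '0'=='0', l++,r--
l=3 r=11: '4'=='4', l++,r--
l=4 r=10: '0'=='0', l++,r--
l=5 r=9: '2'=='2', l++,r--

l=6, r=8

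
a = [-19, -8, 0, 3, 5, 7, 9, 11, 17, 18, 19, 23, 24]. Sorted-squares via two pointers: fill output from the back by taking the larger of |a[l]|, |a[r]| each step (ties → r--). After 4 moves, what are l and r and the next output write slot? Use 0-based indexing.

l=1, r=9, next write slot=8

l=0 r=12: |-19|<=|24| out[12]=576, r--
l=0 r=11: |-19|<=|23| out[11]=529, r--
l=0 r=10: |-19|<=|19| out[10]=361, r--
l=0 r=9: |-19|>|18| out[9]=361, l++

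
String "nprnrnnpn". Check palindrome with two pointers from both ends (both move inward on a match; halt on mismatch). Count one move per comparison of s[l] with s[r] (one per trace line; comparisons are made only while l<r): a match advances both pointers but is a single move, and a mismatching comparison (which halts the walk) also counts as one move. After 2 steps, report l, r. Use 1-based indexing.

l=3, r=7

[1,9] 'n'=='n' → l++,r--
[2,8] 'p'=='p' → l++,r--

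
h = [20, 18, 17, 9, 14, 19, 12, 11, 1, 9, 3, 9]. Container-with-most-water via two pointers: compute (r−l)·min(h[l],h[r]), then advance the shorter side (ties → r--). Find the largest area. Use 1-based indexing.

max area = 99

l=1 r=12: min(20,9)*11=99 best=99 *, r--
l=1 r=11: min(20,3)*10=30 best=99, r--
l=1 r=10: min(20,9)*9=81 best=99, r--
l=1 r=9: min(20,1)*8=8 best=99, r--
l=1 r=8: min(20,11)*7=77 best=99, r--
l=1 r=7: min(20,12)*6=72 best=99, r--
l=1 r=6: min(20,19)*5=95 best=99, r--
l=1 r=5: min(20,14)*4=56 best=99, r--
l=1 r=4: min(20,9)*3=27 best=99, r--
l=1 r=3: min(20,17)*2=34 best=99, r--
l=1 r=2: min(20,18)*1=18 best=99, r--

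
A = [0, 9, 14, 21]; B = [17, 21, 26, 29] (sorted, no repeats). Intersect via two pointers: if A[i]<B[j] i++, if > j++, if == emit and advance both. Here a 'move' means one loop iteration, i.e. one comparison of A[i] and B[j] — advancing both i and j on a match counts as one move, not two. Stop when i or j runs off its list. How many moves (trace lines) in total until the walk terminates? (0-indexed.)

5 moves

i=0 j=0: 0<17, i++
i=1 j=0: 9<17, i++
i=2 j=0: 14<17, i++
i=3 j=0: 21>17, j++
i=3 j=1: 21==21 emit, i++,j++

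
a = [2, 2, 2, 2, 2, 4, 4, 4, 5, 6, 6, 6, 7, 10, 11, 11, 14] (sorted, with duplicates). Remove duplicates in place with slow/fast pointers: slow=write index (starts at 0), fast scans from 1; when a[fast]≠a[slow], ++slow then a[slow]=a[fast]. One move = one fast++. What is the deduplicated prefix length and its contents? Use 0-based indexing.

slow=0 fast=1: a[fast]=2=a[slow] dup, fast++
slow=0 fast=2: a[fast]=2=a[slow] dup, fast++
slow=0 fast=3: a[fast]=2=a[slow] dup, fast++
slow=0 fast=4: a[fast]=2=a[slow] dup, fast++
slow=0 fast=5: a[fast]=4≠a[slow]=2 write a[1]=4, slow++,fast++
slow=1 fast=6: a[fast]=4=a[slow] dup, fast++
slow=1 fast=7: a[fast]=4=a[slow] dup, fast++
slow=1 fast=8: a[fast]=5≠a[slow]=4 write a[2]=5, slow++,fast++
slow=2 fast=9: a[fast]=6≠a[slow]=5 write a[3]=6, slow++,fast++
slow=3 fast=10: a[fast]=6=a[slow] dup, fast++
slow=3 fast=11: a[fast]=6=a[slow] dup, fast++
slow=3 fast=12: a[fast]=7≠a[slow]=6 write a[4]=7, slow++,fast++
slow=4 fast=13: a[fast]=10≠a[slow]=7 write a[5]=10, slow++,fast++
slow=5 fast=14: a[fast]=11≠a[slow]=10 write a[6]=11, slow++,fast++
slow=6 fast=15: a[fast]=11=a[slow] dup, fast++
slow=6 fast=16: a[fast]=14≠a[slow]=11 write a[7]=14, slow++,fast++

length 8; prefix = [2, 4, 5, 6, 7, 10, 11, 14]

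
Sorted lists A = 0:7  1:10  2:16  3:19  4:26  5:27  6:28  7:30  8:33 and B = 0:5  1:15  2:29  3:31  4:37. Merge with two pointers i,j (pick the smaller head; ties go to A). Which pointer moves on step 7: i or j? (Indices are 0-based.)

[i=0,j=0] A[i]=7>B[j]=5 take 5 → j++
[i=0,j=1] A[i]=7<=B[j]=15 take 7 → i++
[i=1,j=1] A[i]=10<=B[j]=15 take 10 → i++
[i=2,j=1] A[i]=16>B[j]=15 take 15 → j++
[i=2,j=2] A[i]=16<=B[j]=29 take 16 → i++
[i=3,j=2] A[i]=19<=B[j]=29 take 19 → i++
[i=4,j=2] A[i]=26<=B[j]=29 take 26 → i++

i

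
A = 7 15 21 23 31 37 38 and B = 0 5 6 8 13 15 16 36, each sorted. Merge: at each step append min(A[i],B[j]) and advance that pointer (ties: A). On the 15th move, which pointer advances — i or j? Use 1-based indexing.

i=1 j=1: A[i]=7>B[j]=0 take 0, j++
i=1 j=2: A[i]=7>B[j]=5 take 5, j++
i=1 j=3: A[i]=7>B[j]=6 take 6, j++
i=1 j=4: A[i]=7<=B[j]=8 take 7, i++
i=2 j=4: A[i]=15>B[j]=8 take 8, j++
i=2 j=5: A[i]=15>B[j]=13 take 13, j++
i=2 j=6: A[i]=15<=B[j]=15 take 15, i++
i=3 j=6: A[i]=21>B[j]=15 take 15, j++
i=3 j=7: A[i]=21>B[j]=16 take 16, j++
i=3 j=8: A[i]=21<=B[j]=36 take 21, i++
i=4 j=8: A[i]=23<=B[j]=36 take 23, i++
i=5 j=8: A[i]=31<=B[j]=36 take 31, i++
i=6 j=8: A[i]=37>B[j]=36 take 36, j++
i=6 j=9: B done, take A[i]=37, i++
i=7 j=9: B done, take A[i]=38, i++

i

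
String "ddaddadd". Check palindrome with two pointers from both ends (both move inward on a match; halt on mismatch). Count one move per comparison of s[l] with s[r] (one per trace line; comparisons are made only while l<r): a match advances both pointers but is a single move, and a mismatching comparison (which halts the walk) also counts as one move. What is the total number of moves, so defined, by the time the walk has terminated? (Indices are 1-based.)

4 moves

[1,8] 'd'=='d' → l++,r--
[2,7] 'd'=='d' → l++,r--
[3,6] 'a'=='a' → l++,r--
[4,5] 'd'=='d' → l++,r--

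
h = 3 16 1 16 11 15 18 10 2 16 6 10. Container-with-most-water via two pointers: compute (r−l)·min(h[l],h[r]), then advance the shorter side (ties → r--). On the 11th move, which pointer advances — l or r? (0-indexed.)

l

[0,11] min(3,10)*11=33 best=33 * → l++
[1,11] min(16,10)*10=100 best=100 * → r--
[1,10] min(16,6)*9=54 best=100 → r--
[1,9] min(16,16)*8=128 best=128 * → r--
[1,8] min(16,2)*7=14 best=128 → r--
[1,7] min(16,10)*6=60 best=128 → r--
[1,6] min(16,18)*5=80 best=128 → l++
[2,6] min(1,18)*4=4 best=128 → l++
[3,6] min(16,18)*3=48 best=128 → l++
[4,6] min(11,18)*2=22 best=128 → l++
[5,6] min(15,18)*1=15 best=128 → l++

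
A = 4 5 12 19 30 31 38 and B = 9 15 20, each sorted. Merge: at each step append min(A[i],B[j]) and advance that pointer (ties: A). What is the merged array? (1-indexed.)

i=1 j=1: A[i]=4<=B[j]=9 take 4, i++
i=2 j=1: A[i]=5<=B[j]=9 take 5, i++
i=3 j=1: A[i]=12>B[j]=9 take 9, j++
i=3 j=2: A[i]=12<=B[j]=15 take 12, i++
i=4 j=2: A[i]=19>B[j]=15 take 15, j++
i=4 j=3: A[i]=19<=B[j]=20 take 19, i++
i=5 j=3: A[i]=30>B[j]=20 take 20, j++
i=5 j=4: B done, take A[i]=30, i++
i=6 j=4: B done, take A[i]=31, i++
i=7 j=4: B done, take A[i]=38, i++

[4, 5, 9, 12, 15, 19, 20, 30, 31, 38]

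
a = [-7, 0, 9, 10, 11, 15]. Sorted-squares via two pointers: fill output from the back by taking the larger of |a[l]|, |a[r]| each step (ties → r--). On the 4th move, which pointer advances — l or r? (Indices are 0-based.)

r

[0,5] |-7|<=|15| out[5]=225 → r--
[0,4] |-7|<=|11| out[4]=121 → r--
[0,3] |-7|<=|10| out[3]=100 → r--
[0,2] |-7|<=|9| out[2]=81 → r--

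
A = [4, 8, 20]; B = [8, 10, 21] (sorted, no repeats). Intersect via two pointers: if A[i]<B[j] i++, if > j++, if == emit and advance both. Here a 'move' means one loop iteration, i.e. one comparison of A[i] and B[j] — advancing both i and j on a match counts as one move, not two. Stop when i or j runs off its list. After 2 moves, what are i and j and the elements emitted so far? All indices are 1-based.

i=3, j=2, emitted=[8]

i=1 j=1: 4<8, i++
i=2 j=1: 8==8 emit, i++,j++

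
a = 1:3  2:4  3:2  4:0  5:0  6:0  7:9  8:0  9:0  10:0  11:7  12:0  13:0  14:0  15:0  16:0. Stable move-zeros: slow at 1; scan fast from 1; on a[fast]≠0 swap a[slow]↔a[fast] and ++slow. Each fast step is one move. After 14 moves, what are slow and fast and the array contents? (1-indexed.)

slow=1 fast=1: a[fast]=3≠0 swap→a[1]=3, slow++,fast++
slow=2 fast=2: a[fast]=4≠0 swap→a[2]=4, slow++,fast++
slow=3 fast=3: a[fast]=2≠0 swap→a[3]=2, slow++,fast++
slow=4 fast=4: a[fast]=0, fast++
slow=4 fast=5: a[fast]=0, fast++
slow=4 fast=6: a[fast]=0, fast++
slow=4 fast=7: a[fast]=9≠0 swap→a[4]=9, slow++,fast++
slow=5 fast=8: a[fast]=0, fast++
slow=5 fast=9: a[fast]=0, fast++
slow=5 fast=10: a[fast]=0, fast++
slow=5 fast=11: a[fast]=7≠0 swap→a[5]=7, slow++,fast++
slow=6 fast=12: a[fast]=0, fast++
slow=6 fast=13: a[fast]=0, fast++
slow=6 fast=14: a[fast]=0, fast++

slow=6, fast=15, a=[3, 4, 2, 9, 7, 0, 0, 0, 0, 0, 0, 0, 0, 0, 0, 0]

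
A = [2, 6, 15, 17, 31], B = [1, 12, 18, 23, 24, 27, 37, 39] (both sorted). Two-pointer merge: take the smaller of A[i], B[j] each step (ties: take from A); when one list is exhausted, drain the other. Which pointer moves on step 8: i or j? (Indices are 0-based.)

[i=0,j=0] A[i]=2>B[j]=1 take 1 → j++
[i=0,j=1] A[i]=2<=B[j]=12 take 2 → i++
[i=1,j=1] A[i]=6<=B[j]=12 take 6 → i++
[i=2,j=1] A[i]=15>B[j]=12 take 12 → j++
[i=2,j=2] A[i]=15<=B[j]=18 take 15 → i++
[i=3,j=2] A[i]=17<=B[j]=18 take 17 → i++
[i=4,j=2] A[i]=31>B[j]=18 take 18 → j++
[i=4,j=3] A[i]=31>B[j]=23 take 23 → j++

j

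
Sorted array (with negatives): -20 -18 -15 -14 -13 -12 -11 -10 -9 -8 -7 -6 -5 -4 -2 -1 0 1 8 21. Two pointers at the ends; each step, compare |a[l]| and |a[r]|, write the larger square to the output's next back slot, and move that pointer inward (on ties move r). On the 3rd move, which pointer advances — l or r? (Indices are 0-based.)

l

l=0 r=19: |-20|<=|21| out[19]=441, r--
l=0 r=18: |-20|>|8| out[18]=400, l++
l=1 r=18: |-18|>|8| out[17]=324, l++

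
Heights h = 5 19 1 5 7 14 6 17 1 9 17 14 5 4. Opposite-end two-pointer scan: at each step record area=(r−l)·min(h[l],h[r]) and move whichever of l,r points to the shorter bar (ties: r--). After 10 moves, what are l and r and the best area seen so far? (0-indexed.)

l=0 r=13: min(5,4)*13=52 best=52 *, r--
l=0 r=12: min(5,5)*12=60 best=60 *, r--
l=0 r=11: min(5,14)*11=55 best=60, l++
l=1 r=11: min(19,14)*10=140 best=140 *, r--
l=1 r=10: min(19,17)*9=153 best=153 *, r--
l=1 r=9: min(19,9)*8=72 best=153, r--
l=1 r=8: min(19,1)*7=7 best=153, r--
l=1 r=7: min(19,17)*6=102 best=153, r--
l=1 r=6: min(19,6)*5=30 best=153, r--
l=1 r=5: min(19,14)*4=56 best=153, r--

l=1, r=4, best area=153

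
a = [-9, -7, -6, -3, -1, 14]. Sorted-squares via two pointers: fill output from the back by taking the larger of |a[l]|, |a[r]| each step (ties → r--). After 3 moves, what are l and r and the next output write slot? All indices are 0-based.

l=2, r=4, next write slot=2

[0,5] |-9|<=|14| out[5]=196 → r--
[0,4] |-9|>|-1| out[4]=81 → l++
[1,4] |-7|>|-1| out[3]=49 → l++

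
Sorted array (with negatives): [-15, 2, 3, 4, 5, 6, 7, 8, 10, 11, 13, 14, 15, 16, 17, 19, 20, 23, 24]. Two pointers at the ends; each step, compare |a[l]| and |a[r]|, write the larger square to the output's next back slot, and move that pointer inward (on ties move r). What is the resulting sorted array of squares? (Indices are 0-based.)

[0,18] |-15|<=|24| out[18]=576 → r--
[0,17] |-15|<=|23| out[17]=529 → r--
[0,16] |-15|<=|20| out[16]=400 → r--
[0,15] |-15|<=|19| out[15]=361 → r--
[0,14] |-15|<=|17| out[14]=289 → r--
[0,13] |-15|<=|16| out[13]=256 → r--
[0,12] |-15|<=|15| out[12]=225 → r--
[0,11] |-15|>|14| out[11]=225 → l++
[1,11] |2|<=|14| out[10]=196 → r--
[1,10] |2|<=|13| out[9]=169 → r--
[1,9] |2|<=|11| out[8]=121 → r--
[1,8] |2|<=|10| out[7]=100 → r--
[1,7] |2|<=|8| out[6]=64 → r--
[1,6] |2|<=|7| out[5]=49 → r--
[1,5] |2|<=|6| out[4]=36 → r--
[1,4] |2|<=|5| out[3]=25 → r--
[1,3] |2|<=|4| out[2]=16 → r--
[1,2] |2|<=|3| out[1]=9 → r--
[1,1] |2|<=|2| out[0]=4 → r--

[4, 9, 16, 25, 36, 49, 64, 100, 121, 169, 196, 225, 225, 256, 289, 361, 400, 529, 576]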